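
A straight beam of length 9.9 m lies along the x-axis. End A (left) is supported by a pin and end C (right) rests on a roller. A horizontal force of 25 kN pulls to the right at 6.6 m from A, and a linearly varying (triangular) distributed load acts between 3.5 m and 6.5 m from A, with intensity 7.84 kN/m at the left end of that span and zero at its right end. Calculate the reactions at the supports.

A_x = -25.00 kN, A_y = 6.415 kN, C_y = 5.345 kN

Resultant of the triangular load: ½ × 7.84 × 3 = 11.76 kN, acting at 4.5 m from A (one-third of the span from the peak).
ΣM about A: C_y·9.9 − (½·7.84·3)·4.5 = 0 → C_y = 52.92/9.9 = 5.34545 ≈ 5.345 kN.
ΣF_y = 0: A_y + 5.34545 − ½·7.84·3 = 0 → A_y = 6.415 kN.
ΣF_x = 0: A_x + 25 = 0 → A_x = -25.00 kN.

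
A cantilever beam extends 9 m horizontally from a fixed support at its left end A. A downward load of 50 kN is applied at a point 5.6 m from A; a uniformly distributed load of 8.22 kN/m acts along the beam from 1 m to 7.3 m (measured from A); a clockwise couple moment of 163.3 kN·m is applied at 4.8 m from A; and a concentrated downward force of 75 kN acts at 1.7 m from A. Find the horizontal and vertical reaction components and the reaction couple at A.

Resultant of the distributed load: 8.22 × 6.3 = 51.786 kN at 4.15 m from A.
ΣF_x = 0: A_x = 0.
ΣF_y = 0: A_y − 50 − 8.22·6.3 − 75 = 0 → A_y = 176.8 kN.
ΣM about A: M_A − 50·5.6 − (8.22·6.3)·4.15 − 163.3 − 75·1.7 = 0 → M_A = 785.7 kN·m.

A_x = 0, A_y = 176.8 kN, M_A = 785.7 kN·m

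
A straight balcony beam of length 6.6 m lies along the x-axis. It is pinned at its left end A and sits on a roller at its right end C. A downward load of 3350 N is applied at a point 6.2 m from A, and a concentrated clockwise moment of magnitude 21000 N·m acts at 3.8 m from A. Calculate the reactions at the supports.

ΣM about A: C_y·6.6 − 3350·6.2 − 21000 = 0 → C_y = 41770/6.6 = 6328.79 ≈ 6329 N.
ΣF_y = 0: A_y + 6328.79 − 3350 = 0 → A_y = -2979 N.
ΣF_x = 0: no horizontal applied forces, so A_x = 0.

A_x = 0, A_y = -2979 N, C_y = 6329 N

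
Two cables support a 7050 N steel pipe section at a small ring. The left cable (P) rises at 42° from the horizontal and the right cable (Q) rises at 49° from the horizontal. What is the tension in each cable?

ΣF_x = 0: −T_P·cos42° + T_Q·cos49° = 0 → T_Q = 1.13274·T_P.
ΣF_y = 0: T_P·sin42° + T_Q·sin49° = 7050.
Substitute: T_P·(0.669131 + 1.13274·0.75471) = 7050 → T_P = 4625.92 ≈ 4626 N.
Then T_Q = 1.13274 × 4625.92 = 5240 N.

T_P = 4626 N, T_Q = 5240 N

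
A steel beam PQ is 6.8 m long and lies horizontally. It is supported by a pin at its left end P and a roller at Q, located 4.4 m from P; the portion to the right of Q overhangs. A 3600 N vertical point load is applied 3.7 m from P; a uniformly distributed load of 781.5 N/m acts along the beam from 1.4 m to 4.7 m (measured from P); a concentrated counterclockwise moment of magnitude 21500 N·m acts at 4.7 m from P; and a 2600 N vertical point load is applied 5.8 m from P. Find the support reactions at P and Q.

P_x = 0, P_y = 5423 N, Q_y = 3356 N

Resultant of the distributed load: 781.5 × 3.3 = 2578.95 N at 3.05 m from P.
ΣM about P: Q_y·4.4 − 3600·3.7 − (781.5·3.3)·3.05 + 21500 − 2600·5.8 = 0 → Q_y = 14765.7975/4.4 = 3355.86 ≈ 3356 N.
ΣF_y = 0: P_y + 3355.86 − 3600 − 781.5·3.3 − 2600 = 0 → P_y = 5423 N.
ΣF_x = 0: no horizontal applied forces, so P_x = 0.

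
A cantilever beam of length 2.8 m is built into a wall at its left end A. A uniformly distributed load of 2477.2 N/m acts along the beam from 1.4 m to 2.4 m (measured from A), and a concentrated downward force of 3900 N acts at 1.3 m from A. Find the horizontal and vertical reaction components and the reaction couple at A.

Resultant of the distributed load: 2477.2 × 1 = 2477.2 N at 1.9 m from A.
ΣF_x = 0: A_x = 0.
ΣF_y = 0: A_y − 2477.2·1 − 3900 = 0 → A_y = 6377 N.
ΣM about A: M_A − (2477.2·1)·1.9 − 3900·1.3 = 0 → M_A = 9777 N·m.

A_x = 0, A_y = 6377 N, M_A = 9777 N·m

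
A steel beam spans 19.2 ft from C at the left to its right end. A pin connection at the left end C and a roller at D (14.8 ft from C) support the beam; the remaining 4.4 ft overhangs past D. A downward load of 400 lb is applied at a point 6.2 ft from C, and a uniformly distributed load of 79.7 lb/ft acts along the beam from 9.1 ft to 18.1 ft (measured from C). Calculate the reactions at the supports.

C_x = 0, C_y = 290.6 lb, D_y = 826.7 lb

Resultant of the distributed load: 79.7 × 9 = 717.3 lb at 13.6 ft from C.
Moments about C: D_y·14.8 − 400·6.2 − (79.7·9)·13.6 = 0 → D_y = 12235.28/14.8 = 826.708 ≈ 826.7 lb.
ΣF_y = 0: C_y + 826.708 − 400 − 79.7·9 = 0 → C_y = 290.6 lb.
ΣF_x = 0: no horizontal applied forces, so C_x = 0.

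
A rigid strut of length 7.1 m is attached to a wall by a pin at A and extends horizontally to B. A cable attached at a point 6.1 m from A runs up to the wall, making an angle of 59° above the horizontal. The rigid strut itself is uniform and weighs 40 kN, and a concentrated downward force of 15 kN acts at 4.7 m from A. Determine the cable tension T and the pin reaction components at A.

T = 40.64 kN, A_x = 20.93 kN, A_y = 20.16 kN

ΣM about A: T·sin59°·6.1 − 40·3.55 − 15·4.7 = 0 → T = 212.5/(6.1·0.857167) = 40.6409 ≈ 40.64 kN.
ΣF_x = 0: A_x − T·cos59° = 0 → A_x = 40.6409 × 0.515038 = 20.93 kN.
ΣF_y = 0: A_y + T·sin59° − 40 − 15 = 0 → A_y = 55 − 40.6409 × 0.857167 = 20.16 kN.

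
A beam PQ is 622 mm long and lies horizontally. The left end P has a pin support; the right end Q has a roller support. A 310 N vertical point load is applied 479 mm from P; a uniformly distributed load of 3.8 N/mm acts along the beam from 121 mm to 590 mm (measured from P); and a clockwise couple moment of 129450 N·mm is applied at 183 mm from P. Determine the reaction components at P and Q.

P_x = 0, P_y = 626.7 N, Q_y = 1465 N

Resultant of the distributed load: 3.8 × 469 = 1782.2 N at 355.5 mm from P.
ΣM about P: Q_y·622 − 310·479 − (3.8·469)·355.5 − 129450 = 0 → Q_y = 911512.1/622 = 1465.45 ≈ 1465 N.
ΣF_y = 0: P_y + 1465.45 − 310 − 3.8·469 = 0 → P_y = 626.7 N.
ΣF_x = 0: no horizontal applied forces, so P_x = 0.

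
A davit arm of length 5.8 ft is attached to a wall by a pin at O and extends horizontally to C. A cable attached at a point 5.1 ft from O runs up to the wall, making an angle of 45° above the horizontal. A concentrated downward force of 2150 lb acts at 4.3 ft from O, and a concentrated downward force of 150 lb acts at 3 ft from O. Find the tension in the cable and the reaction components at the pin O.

T = 2688 lb, O_x = 1901 lb, O_y = 399.0 lb

ΣM about O: T·sin45°·5.1 − 2150·4.3 − 150·3 = 0 → T = 9695/(5.1·0.707107) = 2688.39 ≈ 2688 lb.
ΣF_x = 0: O_x − T·cos45° = 0 → O_x = 2688.39 × 0.707107 = 1901 lb.
ΣF_y = 0: O_y + T·sin45° − 2150 − 150 = 0 → O_y = 2300 − 2688.39 × 0.707107 = 399.0 lb.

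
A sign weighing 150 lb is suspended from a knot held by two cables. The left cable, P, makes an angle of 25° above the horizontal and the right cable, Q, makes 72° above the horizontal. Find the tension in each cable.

ΣF_x = 0: −T_P·cos25° + T_Q·cos72° = 0 → T_Q = 2.93287·T_P.
ΣF_y = 0: T_P·sin25° + T_Q·sin72° = 150.
Substitute: T_P·(0.422618 + 2.93287·0.951057) = 150 → T_P = 46.7007 ≈ 46.70 lb.
Then T_Q = 2.93287 × 46.7007 = 137.0 lb.

T_P = 46.70 lb, T_Q = 137.0 lb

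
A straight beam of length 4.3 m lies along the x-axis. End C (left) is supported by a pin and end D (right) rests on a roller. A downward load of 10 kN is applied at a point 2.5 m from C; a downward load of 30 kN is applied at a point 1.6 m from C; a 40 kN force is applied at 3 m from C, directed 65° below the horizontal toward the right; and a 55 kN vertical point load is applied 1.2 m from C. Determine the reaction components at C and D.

C_x = -16.90 kN, C_y = 73.63 kN, D_y = 57.62 kN

ΣM about C: D_y·4.3 − 10·2.5 − 30·1.6 − 40·sin65°·3 − 55·1.2 = 0 → D_y = 247.757/4.3 = 57.6179 ≈ 57.62 kN.
ΣF_y = 0: C_y + 57.6179 − 10 − 30 − 40·sin65° − 55 = 0 → C_y = 73.63 kN.
ΣF_x = 0: C_x + 40·cos65° = 0 → C_x = -16.90 kN.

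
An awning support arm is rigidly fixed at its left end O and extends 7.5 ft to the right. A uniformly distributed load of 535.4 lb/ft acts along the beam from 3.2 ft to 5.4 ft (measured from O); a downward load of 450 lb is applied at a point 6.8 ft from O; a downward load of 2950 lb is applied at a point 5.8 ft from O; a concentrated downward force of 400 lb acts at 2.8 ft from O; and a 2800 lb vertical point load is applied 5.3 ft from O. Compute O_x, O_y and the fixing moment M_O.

Resultant of the distributed load: 535.4 × 2.2 = 1177.88 lb at 4.3 ft from O.
ΣF_x = 0: O_x = 0.
ΣF_y = 0: O_y − 535.4·2.2 − 450 − 2950 − 400 − 2800 = 0 → O_y = 7778 lb.
ΣM about O: M_O − (535.4·2.2)·4.3 − 450·6.8 − 2950·5.8 − 400·2.8 − 2800·5.3 = 0 → M_O = 41190 lb·ft.

O_x = 0, O_y = 7778 lb, M_O = 41190 lb·ft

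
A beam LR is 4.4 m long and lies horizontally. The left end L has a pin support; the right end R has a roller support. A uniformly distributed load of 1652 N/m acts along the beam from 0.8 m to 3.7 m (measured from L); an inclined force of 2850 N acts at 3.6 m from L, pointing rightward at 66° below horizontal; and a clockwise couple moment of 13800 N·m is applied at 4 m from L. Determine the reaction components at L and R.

Resultant of the distributed load: 1652 × 2.9 = 4790.8 N at 2.25 m from L.
Taking moments about L: R_y·4.4 − (1652·2.9)·2.25 − 2850·sin66°·3.6 − 13800 = 0 → R_y = 33952.3/4.4 = 7716.43 ≈ 7716 N.
ΣF_y = 0: L_y + 7716.43 − 1652·2.9 − 2850·sin66° = 0 → L_y = -322.0 N.
ΣF_x = 0: L_x + 2850·cos66° = 0 → L_x = -1159 N.

L_x = -1159 N, L_y = -322.0 N, R_y = 7716 N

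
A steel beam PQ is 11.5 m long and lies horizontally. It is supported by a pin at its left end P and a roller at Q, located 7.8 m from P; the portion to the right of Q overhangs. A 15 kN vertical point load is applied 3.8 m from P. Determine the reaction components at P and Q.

P_x = 0, P_y = 7.692 kN, Q_y = 7.308 kN

Taking moments about P: Q_y·7.8 − 15·3.8 = 0 → Q_y = 57/7.8 = 7.30769 ≈ 7.308 kN.
ΣF_y = 0: P_y + 7.30769 − 15 = 0 → P_y = 7.692 kN.
ΣF_x = 0: no horizontal applied forces, so P_x = 0.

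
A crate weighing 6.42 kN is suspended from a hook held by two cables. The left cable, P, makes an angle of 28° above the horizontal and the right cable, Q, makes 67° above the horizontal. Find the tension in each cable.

ΣF_x = 0: −T_P·cos28° + T_Q·cos67° = 0 → T_Q = 2.25973·T_P.
ΣF_y = 0: T_P·sin28° + T_Q·sin67° = 6.42.
Substitute: T_P·(0.469472 + 2.25973·0.920505) = 6.42 → T_P = 2.51808 ≈ 2.518 kN.
Then T_Q = 2.25973 × 2.51808 = 5.690 kN.

T_P = 2.518 kN, T_Q = 5.690 kN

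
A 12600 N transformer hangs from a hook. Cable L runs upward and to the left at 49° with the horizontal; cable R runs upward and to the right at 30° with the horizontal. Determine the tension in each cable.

T_L = 11120 N, T_R = 8421 N

ΣF_x = 0: −T_L·cos49° + T_R·cos30° = 0 → T_R = 0.757552·T_L.
ΣF_y = 0: T_L·sin49° + T_R·sin30° = 12600.
Substitute: T_L·(0.75471 + 0.757552·0.5) = 12600 → T_L = 11116.1 ≈ 11120 N.
Then T_R = 0.757552 × 11116.1 = 8421 N.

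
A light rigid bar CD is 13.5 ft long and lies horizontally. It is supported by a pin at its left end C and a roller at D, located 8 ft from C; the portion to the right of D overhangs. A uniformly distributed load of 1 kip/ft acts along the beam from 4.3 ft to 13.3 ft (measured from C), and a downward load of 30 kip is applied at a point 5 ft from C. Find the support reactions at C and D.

Resultant of the distributed load: 1 × 9 = 9 kip at 8.8 ft from C.
Moments about C: D_y·8 − (1·9)·8.8 − 30·5 = 0 → D_y = 229.2/8 = 28.65 kip.
ΣF_y = 0: C_y + 28.65 − 1·9 − 30 = 0 → C_y = 10.35 kip.
ΣF_x = 0: no horizontal applied forces, so C_x = 0.

C_x = 0, C_y = 10.35 kip, D_y = 28.65 kip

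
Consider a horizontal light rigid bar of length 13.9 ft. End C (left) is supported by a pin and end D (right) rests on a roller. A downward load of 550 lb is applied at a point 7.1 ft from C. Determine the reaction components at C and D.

Moments about C: D_y·13.9 − 550·7.1 = 0 → D_y = 3905/13.9 = 280.935 ≈ 280.9 lb.
ΣF_y = 0: C_y + 280.935 − 550 = 0 → C_y = 269.1 lb.
ΣF_x = 0: no horizontal applied forces, so C_x = 0.

C_x = 0, C_y = 269.1 lb, D_y = 280.9 lb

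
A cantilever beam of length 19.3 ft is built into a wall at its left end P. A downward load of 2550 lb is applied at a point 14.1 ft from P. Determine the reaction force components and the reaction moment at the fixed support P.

P_x = 0, P_y = 2550 lb, M_P = 35960 lb·ft

ΣF_x = 0: P_x = 0.
ΣF_y = 0: P_y − 2550 = 0 → P_y = 2550 lb.
ΣM about P: M_P − 2550·14.1 = 0 → M_P = 35960 lb·ft.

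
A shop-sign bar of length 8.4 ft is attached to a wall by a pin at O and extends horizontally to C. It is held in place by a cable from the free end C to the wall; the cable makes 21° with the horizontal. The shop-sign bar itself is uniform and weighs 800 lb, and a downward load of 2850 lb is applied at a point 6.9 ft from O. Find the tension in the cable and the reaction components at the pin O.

T = 7649 lb, O_x = 7141 lb, O_y = 908.9 lb

ΣM about O: T·sin21°·8.4 − 800·4.2 − 2850·6.9 = 0 → T = 23025/(8.4·0.358368) = 7648.76 ≈ 7649 lb.
ΣF_x = 0: O_x − T·cos21° = 0 → O_x = 7648.76 × 0.93358 = 7141 lb.
ΣF_y = 0: O_y + T·sin21° − 800 − 2850 = 0 → O_y = 3650 − 7648.76 × 0.358368 = 908.9 lb.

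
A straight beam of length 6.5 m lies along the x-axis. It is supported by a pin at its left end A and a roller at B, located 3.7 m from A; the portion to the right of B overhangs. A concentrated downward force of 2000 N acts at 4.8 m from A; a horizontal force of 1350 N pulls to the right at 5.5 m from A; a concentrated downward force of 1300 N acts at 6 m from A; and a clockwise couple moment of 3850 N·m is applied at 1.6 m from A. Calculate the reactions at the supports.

Moments about A: B_y·3.7 − 2000·4.8 − 1300·6 − 3850 = 0 → B_y = 21250/3.7 = 5743.24 ≈ 5743 N.
ΣF_y = 0: A_y + 5743.24 − 2000 − 1300 = 0 → A_y = -2443 N.
ΣF_x = 0: A_x + 1350 = 0 → A_x = -1350 N.

A_x = -1350 N, A_y = -2443 N, B_y = 5743 N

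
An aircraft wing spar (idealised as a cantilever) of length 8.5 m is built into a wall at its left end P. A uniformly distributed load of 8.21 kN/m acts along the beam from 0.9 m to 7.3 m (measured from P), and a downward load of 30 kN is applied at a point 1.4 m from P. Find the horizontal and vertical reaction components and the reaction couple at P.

P_x = 0, P_y = 82.54 kN, M_P = 257.4 kN·m

Resultant of the distributed load: 8.21 × 6.4 = 52.544 kN at 4.1 m from P.
ΣF_x = 0: P_x = 0.
ΣF_y = 0: P_y − 8.21·6.4 − 30 = 0 → P_y = 82.54 kN.
ΣM about P: M_P − (8.21·6.4)·4.1 − 30·1.4 = 0 → M_P = 257.4 kN·m.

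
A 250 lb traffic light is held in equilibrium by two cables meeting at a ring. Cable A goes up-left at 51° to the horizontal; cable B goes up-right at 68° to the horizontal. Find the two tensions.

ΣF_x = 0: −T_A·cos51° + T_B·cos68° = 0 → T_B = 1.67995·T_A.
ΣF_y = 0: T_A·sin51° + T_B·sin68° = 250.
Substitute: T_A·(0.777146 + 1.67995·0.927184) = 250 → T_A = 107.077 ≈ 107.1 lb.
Then T_B = 1.67995 × 107.077 = 179.9 lb.

T_A = 107.1 lb, T_B = 179.9 lb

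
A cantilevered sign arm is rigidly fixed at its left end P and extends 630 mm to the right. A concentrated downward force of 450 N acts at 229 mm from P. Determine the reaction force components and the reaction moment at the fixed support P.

ΣF_x = 0: P_x = 0.
ΣF_y = 0: P_y − 450 = 0 → P_y = 450.0 N.
ΣM about P: M_P − 450·229 = 0 → M_P = 103000 N·mm.

P_x = 0, P_y = 450.0 N, M_P = 103000 N·mm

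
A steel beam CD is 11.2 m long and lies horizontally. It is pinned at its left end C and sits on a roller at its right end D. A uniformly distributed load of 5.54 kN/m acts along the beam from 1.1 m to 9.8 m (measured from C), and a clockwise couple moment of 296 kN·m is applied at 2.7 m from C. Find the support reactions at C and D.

C_x = 0, C_y = -1.684 kN, D_y = 49.88 kN

Resultant of the distributed load: 5.54 × 8.7 = 48.198 kN at 5.45 m from C.
Moments about C: D_y·11.2 − (5.54·8.7)·5.45 − 296 = 0 → D_y = 558.6791/11.2 = 49.8821 ≈ 49.88 kN.
ΣF_y = 0: C_y + 49.8821 − 5.54·8.7 = 0 → C_y = -1.684 kN.
ΣF_x = 0: no horizontal applied forces, so C_x = 0.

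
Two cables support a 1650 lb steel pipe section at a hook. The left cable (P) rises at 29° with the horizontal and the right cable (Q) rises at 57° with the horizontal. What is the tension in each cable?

T_P = 900.8 lb, T_Q = 1447 lb

ΣF_x = 0: −T_P·cos29° + T_Q·cos57° = 0 → T_Q = 1.60587·T_P.
ΣF_y = 0: T_P·sin29° + T_Q·sin57° = 1650.
Substitute: T_P·(0.48481 + 1.60587·0.838671) = 1650 → T_P = 900.848 ≈ 900.8 lb.
Then T_Q = 1.60587 × 900.848 = 1447 lb.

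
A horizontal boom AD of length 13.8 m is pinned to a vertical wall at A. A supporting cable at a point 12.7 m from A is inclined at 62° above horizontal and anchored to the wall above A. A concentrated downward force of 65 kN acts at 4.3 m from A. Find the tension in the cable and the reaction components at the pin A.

ΣM about A: T·sin62°·12.7 − 65·4.3 = 0 → T = 279.5/(12.7·0.882948) = 24.9254 ≈ 24.93 kN.
ΣF_x = 0: A_x − T·cos62° = 0 → A_x = 24.9254 × 0.469472 = 11.70 kN.
ΣF_y = 0: A_y + T·sin62° − 65 = 0 → A_y = 65 − 24.9254 × 0.882948 = 42.99 kN.

T = 24.93 kN, A_x = 11.70 kN, A_y = 42.99 kN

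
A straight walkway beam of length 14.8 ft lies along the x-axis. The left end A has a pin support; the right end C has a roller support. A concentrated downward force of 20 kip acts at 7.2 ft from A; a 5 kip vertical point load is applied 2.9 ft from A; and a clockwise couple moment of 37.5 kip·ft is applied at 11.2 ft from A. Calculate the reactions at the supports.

ΣM about A: C_y·14.8 − 20·7.2 − 5·2.9 − 37.5 = 0 → C_y = 196/14.8 = 13.2432 ≈ 13.24 kip.
ΣF_y = 0: A_y + 13.2432 − 20 − 5 = 0 → A_y = 11.76 kip.
ΣF_x = 0: no horizontal applied forces, so A_x = 0.

A_x = 0, A_y = 11.76 kip, C_y = 13.24 kip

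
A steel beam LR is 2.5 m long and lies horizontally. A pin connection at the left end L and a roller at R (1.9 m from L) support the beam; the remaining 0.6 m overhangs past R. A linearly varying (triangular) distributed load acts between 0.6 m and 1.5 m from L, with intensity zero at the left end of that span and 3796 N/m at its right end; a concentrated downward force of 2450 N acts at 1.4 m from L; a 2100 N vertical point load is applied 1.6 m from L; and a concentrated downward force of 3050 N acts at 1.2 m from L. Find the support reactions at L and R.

L_x = 0, L_y = 2729 N, R_y = 6579 N

Resultant of the triangular load: ½ × 3796 × 0.9 = 1708.2 N, acting at 1.2 m from L (one-third of the span from the peak).
ΣM about L: R_y·1.9 − (½·3796·0.9)·1.2 − 2450·1.4 − 2100·1.6 − 3050·1.2 = 0 → R_y = 12499.84/1.9 = 6578.86 ≈ 6579 N.
ΣF_y = 0: L_y + 6578.86 − ½·3796·0.9 − 2450 − 2100 − 3050 = 0 → L_y = 2729 N.
ΣF_x = 0: no horizontal applied forces, so L_x = 0.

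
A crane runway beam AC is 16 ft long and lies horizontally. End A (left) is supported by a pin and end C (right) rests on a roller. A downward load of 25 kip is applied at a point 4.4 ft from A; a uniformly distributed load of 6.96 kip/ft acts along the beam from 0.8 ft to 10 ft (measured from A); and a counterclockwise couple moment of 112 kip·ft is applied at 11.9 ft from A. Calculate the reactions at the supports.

Resultant of the distributed load: 6.96 × 9.2 = 64.032 kip at 5.4 ft from A.
Taking moments about A: C_y·16 − 25·4.4 − (6.96·9.2)·5.4 + 112 = 0 → C_y = 343.7728/16 = 21.4858 ≈ 21.49 kip.
ΣF_y = 0: A_y + 21.4858 − 25 − 6.96·9.2 = 0 → A_y = 67.55 kip.
ΣF_x = 0: no horizontal applied forces, so A_x = 0.

A_x = 0, A_y = 67.55 kip, C_y = 21.49 kip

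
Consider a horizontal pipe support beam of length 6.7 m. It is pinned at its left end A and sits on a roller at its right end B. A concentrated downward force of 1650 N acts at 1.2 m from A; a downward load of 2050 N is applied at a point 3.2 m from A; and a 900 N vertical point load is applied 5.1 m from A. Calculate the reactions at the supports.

Taking moments about A: B_y·6.7 − 1650·1.2 − 2050·3.2 − 900·5.1 = 0 → B_y = 13130/6.7 = 1959.7 ≈ 1960 N.
ΣF_y = 0: A_y + 1959.7 − 1650 − 2050 − 900 = 0 → A_y = 2640 N.
ΣF_x = 0: no horizontal applied forces, so A_x = 0.

A_x = 0, A_y = 2640 N, B_y = 1960 N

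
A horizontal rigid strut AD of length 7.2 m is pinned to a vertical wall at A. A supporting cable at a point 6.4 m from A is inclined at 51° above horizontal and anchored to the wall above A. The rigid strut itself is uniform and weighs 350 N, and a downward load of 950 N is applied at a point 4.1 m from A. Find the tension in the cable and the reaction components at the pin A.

ΣM about A: T·sin51°·6.4 − 350·3.6 − 950·4.1 = 0 → T = 5155/(6.4·0.777146) = 1036.44 ≈ 1036 N.
ΣF_x = 0: A_x − T·cos51° = 0 → A_x = 1036.44 × 0.62932 = 652.3 N.
ΣF_y = 0: A_y + T·sin51° − 350 − 950 = 0 → A_y = 1300 − 1036.44 × 0.777146 = 494.5 N.

T = 1036 N, A_x = 652.3 N, A_y = 494.5 N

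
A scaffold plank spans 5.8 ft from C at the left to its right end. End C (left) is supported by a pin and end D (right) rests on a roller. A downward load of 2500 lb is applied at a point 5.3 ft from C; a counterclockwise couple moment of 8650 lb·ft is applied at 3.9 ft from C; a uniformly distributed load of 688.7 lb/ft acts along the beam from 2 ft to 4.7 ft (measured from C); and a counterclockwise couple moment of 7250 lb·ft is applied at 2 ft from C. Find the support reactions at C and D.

C_x = 0, C_y = 3742 lb, D_y = 617.1 lb

Resultant of the distributed load: 688.7 × 2.7 = 1859.49 lb at 3.35 ft from C.
Taking moments about C: D_y·5.8 − 2500·5.3 + 8650 − (688.7·2.7)·3.35 + 7250 = 0 → D_y = 3579.2915/5.8 = 617.119 ≈ 617.1 lb.
ΣF_y = 0: C_y + 617.119 − 2500 − 688.7·2.7 = 0 → C_y = 3742 lb.
ΣF_x = 0: no horizontal applied forces, so C_x = 0.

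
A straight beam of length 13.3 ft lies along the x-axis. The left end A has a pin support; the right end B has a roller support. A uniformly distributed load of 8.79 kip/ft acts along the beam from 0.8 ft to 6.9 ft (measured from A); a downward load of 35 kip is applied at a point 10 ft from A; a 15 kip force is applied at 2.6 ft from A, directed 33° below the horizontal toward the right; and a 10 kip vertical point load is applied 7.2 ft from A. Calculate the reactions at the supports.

Resultant of the distributed load: 8.79 × 6.1 = 53.619 kip at 3.85 ft from A.
Taking moments about A: B_y·13.3 − (8.79·6.1)·3.85 − 35·10 − 15·sin33°·2.6 − 10·7.2 = 0 → B_y = 649.674/13.3 = 48.8477 ≈ 48.85 kip.
ΣF_y = 0: A_y + 48.8477 − 8.79·6.1 − 35 − 15·sin33° − 10 = 0 → A_y = 57.94 kip.
ΣF_x = 0: A_x + 15·cos33° = 0 → A_x = -12.58 kip.

A_x = -12.58 kip, A_y = 57.94 kip, B_y = 48.85 kip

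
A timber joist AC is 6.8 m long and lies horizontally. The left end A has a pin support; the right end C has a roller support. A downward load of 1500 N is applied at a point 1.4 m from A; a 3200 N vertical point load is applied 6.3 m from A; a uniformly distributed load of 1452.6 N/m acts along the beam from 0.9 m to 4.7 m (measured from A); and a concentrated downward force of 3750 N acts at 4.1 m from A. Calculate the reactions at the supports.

Resultant of the distributed load: 1452.6 × 3.8 = 5519.88 N at 2.8 m from A.
Moments about A: C_y·6.8 − 1500·1.4 − 3200·6.3 − (1452.6·3.8)·2.8 − 3750·4.1 = 0 → C_y = 53090.664/6.8 = 7807.45 ≈ 7807 N.
ΣF_y = 0: A_y + 7807.45 − 1500 − 3200 − 1452.6·3.8 − 3750 = 0 → A_y = 6162 N.
ΣF_x = 0: no horizontal applied forces, so A_x = 0.

A_x = 0, A_y = 6162 N, C_y = 7807 N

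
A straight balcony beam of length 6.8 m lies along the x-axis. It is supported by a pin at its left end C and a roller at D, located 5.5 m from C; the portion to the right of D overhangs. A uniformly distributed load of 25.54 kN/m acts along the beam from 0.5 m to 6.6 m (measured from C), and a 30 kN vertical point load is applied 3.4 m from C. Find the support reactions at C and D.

Resultant of the distributed load: 25.54 × 6.1 = 155.794 kN at 3.55 m from C.
ΣM about C: D_y·5.5 − (25.54·6.1)·3.55 − 30·3.4 = 0 → D_y = 655.0687/5.5 = 119.103 ≈ 119.1 kN.
ΣF_y = 0: C_y + 119.103 − 25.54·6.1 − 30 = 0 → C_y = 66.69 kN.
ΣF_x = 0: no horizontal applied forces, so C_x = 0.

C_x = 0, C_y = 66.69 kN, D_y = 119.1 kN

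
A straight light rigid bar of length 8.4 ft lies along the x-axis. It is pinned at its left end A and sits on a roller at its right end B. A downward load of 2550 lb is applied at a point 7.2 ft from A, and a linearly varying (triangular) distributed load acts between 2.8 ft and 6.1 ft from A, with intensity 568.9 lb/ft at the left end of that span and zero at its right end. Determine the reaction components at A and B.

Resultant of the triangular load: ½ × 568.9 × 3.3 = 938.685 lb, acting at 3.9 ft from A (one-third of the span from the peak).
Taking moments about A: B_y·8.4 − 2550·7.2 − (½·568.9·3.3)·3.9 = 0 → B_y = 22020.8715/8.4 = 2621.53 ≈ 2622 lb.
ΣF_y = 0: A_y + 2621.53 − 2550 − ½·568.9·3.3 = 0 → A_y = 867.2 lb.
ΣF_x = 0: no horizontal applied forces, so A_x = 0.

A_x = 0, A_y = 867.2 lb, B_y = 2622 lb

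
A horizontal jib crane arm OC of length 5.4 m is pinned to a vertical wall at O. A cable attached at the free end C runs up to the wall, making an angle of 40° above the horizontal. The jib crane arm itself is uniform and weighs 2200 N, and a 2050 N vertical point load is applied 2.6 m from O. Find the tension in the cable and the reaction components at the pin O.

T = 3247 N, O_x = 2487 N, O_y = 2163 N

ΣM about O: T·sin40°·5.4 − 2200·2.7 − 2050·2.6 = 0 → T = 11270/(5.4·0.642788) = 3246.85 ≈ 3247 N.
ΣF_x = 0: O_x − T·cos40° = 0 → O_x = 3246.85 × 0.766044 = 2487 N.
ΣF_y = 0: O_y + T·sin40° − 2200 − 2050 = 0 → O_y = 4250 − 3246.85 × 0.642788 = 2163 N.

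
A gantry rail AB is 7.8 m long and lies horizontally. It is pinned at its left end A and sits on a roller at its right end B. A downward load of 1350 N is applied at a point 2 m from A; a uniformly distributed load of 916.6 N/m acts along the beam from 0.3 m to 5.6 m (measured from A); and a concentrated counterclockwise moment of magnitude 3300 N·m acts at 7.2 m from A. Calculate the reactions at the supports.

Resultant of the distributed load: 916.6 × 5.3 = 4857.98 N at 2.95 m from A.
ΣM about A: B_y·7.8 − 1350·2 − (916.6·5.3)·2.95 + 3300 = 0 → B_y = 13731.041/7.8 = 1760.39 ≈ 1760 N.
ΣF_y = 0: A_y + 1760.39 − 1350 − 916.6·5.3 = 0 → A_y = 4448 N.
ΣF_x = 0: no horizontal applied forces, so A_x = 0.

A_x = 0, A_y = 4448 N, B_y = 1760 N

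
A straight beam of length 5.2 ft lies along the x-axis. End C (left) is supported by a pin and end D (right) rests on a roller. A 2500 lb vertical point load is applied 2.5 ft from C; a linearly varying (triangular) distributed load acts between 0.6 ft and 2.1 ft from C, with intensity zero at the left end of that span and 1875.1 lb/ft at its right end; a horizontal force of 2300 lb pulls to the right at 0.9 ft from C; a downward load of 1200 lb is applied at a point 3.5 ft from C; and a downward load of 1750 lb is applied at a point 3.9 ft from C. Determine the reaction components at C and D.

C_x = -2300 lb, C_y = 3101 lb, D_y = 3755 lb

Resultant of the triangular load: ½ × 1875.1 × 1.5 = 1406.325 lb, acting at 1.6 ft from C (one-third of the span from the peak).
Taking moments about C: D_y·5.2 − 2500·2.5 − (½·1875.1·1.5)·1.6 − 1200·3.5 − 1750·3.9 = 0 → D_y = 19525.12/5.2 = 3754.83 ≈ 3755 lb.
ΣF_y = 0: C_y + 3754.83 − 2500 − ½·1875.1·1.5 − 1200 − 1750 = 0 → C_y = 3101 lb.
ΣF_x = 0: C_x + 2300 = 0 → C_x = -2300 lb.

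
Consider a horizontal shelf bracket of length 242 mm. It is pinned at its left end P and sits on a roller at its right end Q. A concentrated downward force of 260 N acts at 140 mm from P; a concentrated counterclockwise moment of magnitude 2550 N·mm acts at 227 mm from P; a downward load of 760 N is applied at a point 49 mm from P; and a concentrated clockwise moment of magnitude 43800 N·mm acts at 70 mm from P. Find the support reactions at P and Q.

P_x = 0, P_y = 545.2 N, Q_y = 474.8 N

Moments about P: Q_y·242 − 260·140 + 2550 − 760·49 − 43800 = 0 → Q_y = 114890/242 = 474.752 ≈ 474.8 N.
ΣF_y = 0: P_y + 474.752 − 260 − 760 = 0 → P_y = 545.2 N.
ΣF_x = 0: no horizontal applied forces, so P_x = 0.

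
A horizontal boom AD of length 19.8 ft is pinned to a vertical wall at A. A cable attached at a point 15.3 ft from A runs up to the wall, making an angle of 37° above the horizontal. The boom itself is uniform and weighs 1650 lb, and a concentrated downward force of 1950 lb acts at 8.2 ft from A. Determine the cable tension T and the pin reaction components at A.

T = 3511 lb, A_x = 2804 lb, A_y = 1487 lb

ΣM about A: T·sin37°·15.3 − 1650·9.9 − 1950·8.2 = 0 → T = 32325/(15.3·0.601815) = 3510.62 ≈ 3511 lb.
ΣF_x = 0: A_x − T·cos37° = 0 → A_x = 3510.62 × 0.798636 = 2804 lb.
ΣF_y = 0: A_y + T·sin37° − 1650 − 1950 = 0 → A_y = 3600 − 3510.62 × 0.601815 = 1487 lb.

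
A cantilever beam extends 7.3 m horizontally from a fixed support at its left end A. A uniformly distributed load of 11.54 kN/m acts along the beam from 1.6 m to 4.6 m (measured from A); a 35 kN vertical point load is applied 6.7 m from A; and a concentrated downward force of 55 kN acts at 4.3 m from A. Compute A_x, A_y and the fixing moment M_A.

A_x = 0, A_y = 124.6 kN, M_A = 578.3 kN·m

Resultant of the distributed load: 11.54 × 3 = 34.62 kN at 3.1 m from A.
ΣF_x = 0: A_x = 0.
ΣF_y = 0: A_y − 11.54·3 − 35 − 55 = 0 → A_y = 124.6 kN.
ΣM about A: M_A − (11.54·3)·3.1 − 35·6.7 − 55·4.3 = 0 → M_A = 578.3 kN·m.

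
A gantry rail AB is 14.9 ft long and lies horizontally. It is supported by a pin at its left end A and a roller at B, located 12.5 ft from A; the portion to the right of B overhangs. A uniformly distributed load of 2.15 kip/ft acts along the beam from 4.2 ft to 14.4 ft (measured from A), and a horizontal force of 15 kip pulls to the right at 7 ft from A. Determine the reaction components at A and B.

A_x = -15.00 kip, A_y = 5.614 kip, B_y = 16.32 kip

Resultant of the distributed load: 2.15 × 10.2 = 21.93 kip at 9.3 ft from A.
Taking moments about A: B_y·12.5 − (2.15·10.2)·9.3 = 0 → B_y = 203.949/12.5 = 16.3159 ≈ 16.32 kip.
ΣF_y = 0: A_y + 16.3159 − 2.15·10.2 = 0 → A_y = 5.614 kip.
ΣF_x = 0: A_x + 15 = 0 → A_x = -15.00 kip.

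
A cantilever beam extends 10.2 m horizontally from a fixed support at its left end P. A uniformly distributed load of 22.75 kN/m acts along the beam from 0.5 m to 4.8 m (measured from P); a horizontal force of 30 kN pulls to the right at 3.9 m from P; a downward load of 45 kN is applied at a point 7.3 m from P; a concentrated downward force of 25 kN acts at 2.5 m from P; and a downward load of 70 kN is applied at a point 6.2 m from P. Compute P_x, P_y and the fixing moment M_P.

Resultant of the distributed load: 22.75 × 4.3 = 97.825 kN at 2.65 m from P.
ΣF_x = 0: P_x + 30 = 0 → P_x = -30.00 kN.
ΣF_y = 0: P_y − 22.75·4.3 − 45 − 25 − 70 = 0 → P_y = 237.8 kN.
ΣM about P: M_P − (22.75·4.3)·2.65 − 45·7.3 − 25·2.5 − 70·6.2 = 0 → M_P = 1084 kN·m.

P_x = -30.00 kN, P_y = 237.8 kN, M_P = 1084 kN·m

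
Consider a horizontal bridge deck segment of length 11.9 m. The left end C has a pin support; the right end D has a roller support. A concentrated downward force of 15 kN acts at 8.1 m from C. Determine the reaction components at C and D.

C_x = 0, C_y = 4.790 kN, D_y = 10.21 kN

Moments about C: D_y·11.9 − 15·8.1 = 0 → D_y = 121.5/11.9 = 10.2101 ≈ 10.21 kN.
ΣF_y = 0: C_y + 10.2101 − 15 = 0 → C_y = 4.790 kN.
ΣF_x = 0: no horizontal applied forces, so C_x = 0.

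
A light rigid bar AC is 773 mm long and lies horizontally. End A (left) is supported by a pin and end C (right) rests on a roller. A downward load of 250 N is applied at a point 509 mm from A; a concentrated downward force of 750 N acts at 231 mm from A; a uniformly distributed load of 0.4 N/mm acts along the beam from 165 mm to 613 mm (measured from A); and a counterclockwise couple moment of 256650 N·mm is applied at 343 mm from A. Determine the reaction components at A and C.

Resultant of the distributed load: 0.4 × 448 = 179.2 N at 389 mm from A.
Taking moments about A: C_y·773 − 250·509 − 750·231 − (0.4·448)·389 + 256650 = 0 → C_y = 113558.8/773 = 146.907 ≈ 146.9 N.
ΣF_y = 0: A_y + 146.907 − 250 − 750 − 0.4·448 = 0 → A_y = 1032 N.
ΣF_x = 0: no horizontal applied forces, so A_x = 0.

A_x = 0, A_y = 1032 N, C_y = 146.9 N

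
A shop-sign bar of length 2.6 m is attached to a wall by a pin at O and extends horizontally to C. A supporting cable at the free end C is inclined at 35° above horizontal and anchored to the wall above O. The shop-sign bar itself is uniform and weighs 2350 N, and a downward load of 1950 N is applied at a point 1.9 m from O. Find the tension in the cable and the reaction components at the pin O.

ΣM about O: T·sin35°·2.6 − 2350·1.3 − 1950·1.9 = 0 → T = 6760/(2.6·0.573576) = 4532.97 ≈ 4533 N.
ΣF_x = 0: O_x − T·cos35° = 0 → O_x = 4532.97 × 0.819152 = 3713 N.
ΣF_y = 0: O_y + T·sin35° − 2350 − 1950 = 0 → O_y = 4300 − 4532.97 × 0.573576 = 1700 N.

T = 4533 N, O_x = 3713 N, O_y = 1700 N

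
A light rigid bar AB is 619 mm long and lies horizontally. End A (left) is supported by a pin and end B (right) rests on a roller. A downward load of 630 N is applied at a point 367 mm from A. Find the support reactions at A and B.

A_x = 0, A_y = 256.5 N, B_y = 373.5 N

ΣM about A: B_y·619 − 630·367 = 0 → B_y = 231210/619 = 373.522 ≈ 373.5 N.
ΣF_y = 0: A_y + 373.522 − 630 = 0 → A_y = 256.5 N.
ΣF_x = 0: no horizontal applied forces, so A_x = 0.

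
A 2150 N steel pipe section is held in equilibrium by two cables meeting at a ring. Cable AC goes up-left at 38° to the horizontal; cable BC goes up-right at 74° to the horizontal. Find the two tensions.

ΣF_x = 0: −T_AC·cos38° + T_BC·cos74° = 0 → T_BC = 2.85887·T_AC.
ΣF_y = 0: T_AC·sin38° + T_BC·sin74° = 2150.
Substitute: T_AC·(0.615661 + 2.85887·0.961262) = 2150 → T_AC = 639.161 ≈ 639.2 N.
Then T_BC = 2.85887 × 639.161 = 1827 N.

T_AC = 639.2 N, T_BC = 1827 N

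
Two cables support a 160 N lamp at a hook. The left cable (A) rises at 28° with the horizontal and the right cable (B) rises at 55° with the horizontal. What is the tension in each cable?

T_A = 92.46 N, T_B = 142.3 N

ΣF_x = 0: −T_A·cos28° + T_B·cos55° = 0 → T_B = 1.53937·T_A.
ΣF_y = 0: T_A·sin28° + T_B·sin55° = 160.
Substitute: T_A·(0.469472 + 1.53937·0.819152) = 160 → T_A = 92.4615 ≈ 92.46 N.
Then T_B = 1.53937 × 92.4615 = 142.3 N.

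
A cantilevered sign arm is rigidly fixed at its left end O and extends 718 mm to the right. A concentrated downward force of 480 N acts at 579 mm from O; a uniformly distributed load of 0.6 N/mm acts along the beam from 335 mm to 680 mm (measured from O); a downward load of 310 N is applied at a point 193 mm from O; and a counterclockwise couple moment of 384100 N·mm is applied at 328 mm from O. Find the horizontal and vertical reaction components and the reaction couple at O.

Resultant of the distributed load: 0.6 × 345 = 207 N at 507.5 mm from O.
ΣF_x = 0: O_x = 0.
ΣF_y = 0: O_y − 480 − 0.6·345 − 310 = 0 → O_y = 997.0 N.
ΣM about O: M_O − 480·579 − (0.6·345)·507.5 − 310·193 + 384100 = 0 → M_O = 58700 N·mm.

O_x = 0, O_y = 997.0 N, M_O = 58700 N·mm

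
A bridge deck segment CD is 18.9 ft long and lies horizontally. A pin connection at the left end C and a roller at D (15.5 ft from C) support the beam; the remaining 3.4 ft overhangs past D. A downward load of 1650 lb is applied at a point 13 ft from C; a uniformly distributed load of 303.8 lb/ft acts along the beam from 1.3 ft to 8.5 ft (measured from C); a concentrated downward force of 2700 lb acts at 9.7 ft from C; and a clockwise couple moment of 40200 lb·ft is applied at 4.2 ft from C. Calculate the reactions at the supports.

Resultant of the distributed load: 303.8 × 7.2 = 2187.36 lb at 4.9 ft from C.
Taking moments about C: D_y·15.5 − 1650·13 − (303.8·7.2)·4.9 − 2700·9.7 − 40200 = 0 → D_y = 98558.064/15.5 = 6358.58 ≈ 6359 lb.
ΣF_y = 0: C_y + 6358.58 − 1650 − 303.8·7.2 − 2700 = 0 → C_y = 178.8 lb.
ΣF_x = 0: no horizontal applied forces, so C_x = 0.

C_x = 0, C_y = 178.8 lb, D_y = 6359 lb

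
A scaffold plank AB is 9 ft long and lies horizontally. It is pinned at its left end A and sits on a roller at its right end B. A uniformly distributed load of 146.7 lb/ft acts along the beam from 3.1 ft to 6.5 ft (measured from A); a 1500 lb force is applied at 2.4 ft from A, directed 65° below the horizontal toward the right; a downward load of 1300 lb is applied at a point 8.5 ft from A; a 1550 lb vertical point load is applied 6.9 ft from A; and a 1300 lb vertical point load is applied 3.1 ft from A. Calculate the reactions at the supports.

A_x = -633.9 lb, A_y = 2516 lb, B_y = 3492 lb

Resultant of the distributed load: 146.7 × 3.4 = 498.78 lb at 4.8 ft from A.
ΣM about A: B_y·9 − (146.7·3.4)·4.8 − 1500·sin65°·2.4 − 1300·8.5 − 1550·6.9 − 1300·3.1 = 0 → B_y = 31431.9/9 = 3492.43 ≈ 3492 lb.
ΣF_y = 0: A_y + 3492.43 − 146.7·3.4 − 1500·sin65° − 1300 − 1550 − 1300 = 0 → A_y = 2516 lb.
ΣF_x = 0: A_x + 1500·cos65° = 0 → A_x = -633.9 lb.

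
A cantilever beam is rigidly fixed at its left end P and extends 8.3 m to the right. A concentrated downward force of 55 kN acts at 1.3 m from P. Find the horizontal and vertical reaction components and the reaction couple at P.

ΣF_x = 0: P_x = 0.
ΣF_y = 0: P_y − 55 = 0 → P_y = 55.00 kN.
ΣM about P: M_P − 55·1.3 = 0 → M_P = 71.50 kN·m.

P_x = 0, P_y = 55.00 kN, M_P = 71.50 kN·m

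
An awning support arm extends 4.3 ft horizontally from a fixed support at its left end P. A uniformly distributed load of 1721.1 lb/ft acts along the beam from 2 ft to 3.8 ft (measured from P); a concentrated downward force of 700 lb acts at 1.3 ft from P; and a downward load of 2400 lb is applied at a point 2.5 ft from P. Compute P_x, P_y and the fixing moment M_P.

P_x = 0, P_y = 6198 lb, M_P = 15890 lb·ft

Resultant of the distributed load: 1721.1 × 1.8 = 3097.98 lb at 2.9 ft from P.
ΣF_x = 0: P_x = 0.
ΣF_y = 0: P_y − 1721.1·1.8 − 700 − 2400 = 0 → P_y = 6198 lb.
ΣM about P: M_P − (1721.1·1.8)·2.9 − 700·1.3 − 2400·2.5 = 0 → M_P = 15890 lb·ft.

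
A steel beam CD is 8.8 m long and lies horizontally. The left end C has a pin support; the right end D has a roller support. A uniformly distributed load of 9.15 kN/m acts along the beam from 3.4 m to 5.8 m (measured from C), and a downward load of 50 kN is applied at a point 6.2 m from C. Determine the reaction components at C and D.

C_x = 0, C_y = 25.25 kN, D_y = 46.71 kN

Resultant of the distributed load: 9.15 × 2.4 = 21.96 kN at 4.6 m from C.
ΣM about C: D_y·8.8 − (9.15·2.4)·4.6 − 50·6.2 = 0 → D_y = 411.016/8.8 = 46.7064 ≈ 46.71 kN.
ΣF_y = 0: C_y + 46.7064 − 9.15·2.4 − 50 = 0 → C_y = 25.25 kN.
ΣF_x = 0: no horizontal applied forces, so C_x = 0.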